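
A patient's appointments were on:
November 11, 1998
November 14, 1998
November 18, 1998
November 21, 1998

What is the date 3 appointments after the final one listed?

The gap pattern 3, 4, 3 repeats every 2 events.
These are the Wednesdays and Saturdays of each week.
The following Wednesday is November 25, 1998.
Next Saturday: November 28, 1998.
The following Wednesday is December 2, 1998.

December 2, 1998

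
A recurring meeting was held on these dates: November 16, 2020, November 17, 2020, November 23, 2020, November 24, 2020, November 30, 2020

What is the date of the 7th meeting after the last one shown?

The gap pattern 1, 6, 1, 6 repeats every 2 events.
These are the Mondays and Tuesdays of each week.
Next Tuesday: December 1, 2020.
Next Monday: December 7, 2020.
The following Tuesday is December 8, 2020.
Next Monday: December 14, 2020.
The following Tuesday is December 15, 2020.
Next Monday: December 21, 2020.
Next Tuesday: December 22, 2020.

December 22, 2020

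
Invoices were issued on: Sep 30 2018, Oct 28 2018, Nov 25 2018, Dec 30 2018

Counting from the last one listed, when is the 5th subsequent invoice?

All Sundays; the gaps (28, 28, 35) vary with month length.
This is the last Sunday of each month.
January 2019 ends with Sunday Jan 27 2019.
February 2019 ends with Sunday Feb 24 2019.
March 2019 ends with Sunday Mar 31 2019.
April 2019 ends with Sunday Apr 28 2019.
Last Sunday of May 2019: May 26 2019.

May 26 2019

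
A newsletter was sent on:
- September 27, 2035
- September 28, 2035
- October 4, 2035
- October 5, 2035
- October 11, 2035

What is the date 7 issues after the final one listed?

November 2, 2035

Gaps: 1, 6, 1, 6 days — not constant, but cyclic with period 2.
The events fall on every Thursday and Friday.
Next Friday: October 12, 2035.
The following Thursday is October 18, 2035.
Next Friday: October 19, 2035.
Next Thursday: October 25, 2035.
The following Friday is October 26, 2035.
Next Thursday: November 1, 2035.
The following Friday is November 2, 2035.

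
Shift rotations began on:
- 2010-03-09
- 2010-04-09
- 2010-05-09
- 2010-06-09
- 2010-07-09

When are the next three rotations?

2010-08-09, 2010-09-09, 2010-10-09

Each date is the 9th; the gaps (31, 30, 31, 30) track the month lengths.
The rule is the 9th of each month.
Next: August 2010 → 2010-08-09.
Next: September 2010 → 2010-09-09.
Next: October 2010 → 2010-10-09.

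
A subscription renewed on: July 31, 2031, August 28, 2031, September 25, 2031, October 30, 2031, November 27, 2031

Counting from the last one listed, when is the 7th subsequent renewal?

June 24, 2032

These are Thursdays with 28, 28, 35, 28-day gaps.
Each is the final Thursday of its month — July 31, 2031 is past the 28th, so '4th Thursday' doesn't fit.
December 2031 ends with Thursday December 25, 2031.
January 2032 ends with Thursday January 29, 2032.
Last Thursday of February 2032: February 26, 2032.
Last Thursday of March 2032: March 25, 2032.
April 2032 ends with Thursday April 29, 2032.
May 2032 ends with Thursday May 27, 2032.
June 2032 ends with Thursday June 24, 2032.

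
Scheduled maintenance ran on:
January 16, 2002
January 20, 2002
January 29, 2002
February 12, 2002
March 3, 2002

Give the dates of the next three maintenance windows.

March 27, 2002; April 25, 2002; May 29, 2002

Gaps: 4, 9, 14, 19 days — each gap is 5 larger than the previous one.
Next gap: 24 days. March 3, 2002 + 24 days = March 27, 2002.
Next gap: 29 days. March 27, 2002 + 29 days = April 25, 2002.
Next gap: 34 days. April 25, 2002 + 34 days = May 29, 2002.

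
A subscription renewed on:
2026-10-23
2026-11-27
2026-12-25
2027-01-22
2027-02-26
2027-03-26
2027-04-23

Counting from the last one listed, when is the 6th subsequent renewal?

These are Fridays at 28- or 35-day spacing (35, 28, 28, 35, 28, 28).
The pattern: 4th Friday of the month.
May 2027 — 4th Friday is 2027-05-28.
4th Friday of June 2027: 2027-06-25.
July 2027 — 4th Friday is 2027-07-23.
August 2027 — 4th Friday is 2027-08-27.
September 2027 — 4th Friday is 2027-09-24.
4th Friday of October 2027: 2027-10-22.

2027-10-22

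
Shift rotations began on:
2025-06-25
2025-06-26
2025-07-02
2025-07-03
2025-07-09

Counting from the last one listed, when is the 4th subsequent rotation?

2025-07-23

The gap pattern 1, 6, 1, 6 repeats every 2 events.
These are the Wednesdays and Thursdays of each week.
The following Thursday is 2025-07-10.
Next Wednesday: 2025-07-16.
Next Thursday: 2025-07-17.
Next Wednesday: 2025-07-23.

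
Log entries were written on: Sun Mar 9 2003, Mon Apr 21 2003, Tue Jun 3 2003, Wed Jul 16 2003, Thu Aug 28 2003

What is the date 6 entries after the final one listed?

Wed May 12 2004

Gaps between consecutive events: 43, 43, 43, 43 days — a constant 43-day interval.
Thu Aug 28 2003 + 43 days = Fri Oct 10 2003.
Fri Oct 10 2003 + 43 days = Sat Nov 22 2003.
Sat Nov 22 2003 + 43 days = Sun Jan 4 2004.
Sun Jan 4 2004 + 43 days = Mon Feb 16 2004.
Mon Feb 16 2004 + 43 days = Tue Mar 30 2004.
Tue Mar 30 2004 + 43 days = Wed May 12 2004.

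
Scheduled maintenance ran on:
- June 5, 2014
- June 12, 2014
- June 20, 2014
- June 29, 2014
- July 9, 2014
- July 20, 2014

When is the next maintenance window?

August 1, 2014

Intervals are 7, 8, 9, 10, 11 days — an arithmetic progression with common difference 1.
Next gap: 12 days. July 20, 2014 + 12 days = August 1, 2014.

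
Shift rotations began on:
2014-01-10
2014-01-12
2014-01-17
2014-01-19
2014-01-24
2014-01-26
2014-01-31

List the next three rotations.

2014-02-02, 2014-02-07, 2014-02-09

Every event lands on a Friday or Sunday (gaps cycle 2, 5, 2, 5, 2, 5).
So the schedule is: every Friday and Sunday.
Next Sunday: 2014-02-02.
The following Friday is 2014-02-07.
Next Sunday: 2014-02-09.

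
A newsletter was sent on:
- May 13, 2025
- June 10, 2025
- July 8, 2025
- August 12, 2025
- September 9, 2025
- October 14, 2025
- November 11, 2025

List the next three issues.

December 9, 2025; January 13, 2026; February 10, 2026

All dates are Tuesdays, 28, 28, 35, 28, 35, 28 days apart.
Specifically, the 2nd Tuesday of each month.
December 2025 — 2nd Tuesday is December 9, 2025.
January 2026 — 2nd Tuesday is January 13, 2026.
2nd Tuesday of February 2026: February 10, 2026.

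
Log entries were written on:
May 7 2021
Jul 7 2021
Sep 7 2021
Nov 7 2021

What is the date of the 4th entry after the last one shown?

Jul 7 2022

The day-of-month is always 7 (61, 62, 61 days between events).
So this recurs on the 7th of every 2 months.
January 2022: Jan 7 2022.
March 2022: Mar 7 2022.
May 2022: May 7 2022.
Next: July 2022 → Jul 7 2022.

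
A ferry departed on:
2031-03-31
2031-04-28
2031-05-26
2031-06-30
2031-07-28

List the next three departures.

These are Mondays with 28, 28, 35, 28-day gaps.
Each is the final Monday of its month — 2031-03-31 is past the 28th, so '4th Monday' doesn't fit.
August 2031 ends with Monday 2031-08-25.
September 2031 ends with Monday 2031-09-29.
Last Monday of October 2031: 2031-10-27.

2031-08-25, 2031-09-29, 2031-10-27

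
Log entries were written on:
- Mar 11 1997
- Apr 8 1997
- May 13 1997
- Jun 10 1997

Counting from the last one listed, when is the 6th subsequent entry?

Dec 9 1997

All dates are Tuesdays, 28, 35, 28 days apart.
Specifically, the 2nd Tuesday of each month.
2nd Tuesday of July 1997: Jul 8 1997.
2nd Tuesday of August 1997: Aug 12 1997.
2nd Tuesday of September 1997: Sep 9 1997.
2nd Tuesday of October 1997: Oct 14 1997.
November 1997 — 2nd Tuesday is Nov 11 1997.
December 1997 — 2nd Tuesday is Dec 9 1997.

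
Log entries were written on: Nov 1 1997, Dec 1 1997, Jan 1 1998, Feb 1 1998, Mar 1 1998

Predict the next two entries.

Apr 1 1998, May 1 1998

Each date is the 1st; the gaps (30, 31, 31, 28) track the month lengths.
The rule is the 1st of each month.
April 1998: Apr 1 1998.
Next: May 1998 → May 1 1998.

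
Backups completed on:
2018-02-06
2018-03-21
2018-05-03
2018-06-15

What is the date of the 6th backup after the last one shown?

2019-02-28

The spacing is 43, 43, 43 days — always 43 days.
2018-06-15 + 43 days = 2018-07-28.
2018-07-28 + 43 days = 2018-09-09.
2018-09-09 + 43 days = 2018-10-22.
2018-10-22 + 43 days = 2018-12-04.
2018-12-04 + 43 days = 2019-01-16.
2019-01-16 + 43 days = 2019-02-28.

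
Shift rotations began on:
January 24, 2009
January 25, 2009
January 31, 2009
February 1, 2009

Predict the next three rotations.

February 7, 2009; February 8, 2009; February 14, 2009

Every event lands on a Saturday or Sunday (gaps cycle 1, 6, 1).
So the schedule is: every Saturday and Sunday.
The following Saturday is February 7, 2009.
Next Sunday: February 8, 2009.
Next Saturday: February 14, 2009.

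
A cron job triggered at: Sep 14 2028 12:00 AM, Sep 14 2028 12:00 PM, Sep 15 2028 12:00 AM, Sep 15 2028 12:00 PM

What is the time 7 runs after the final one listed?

Sep 19 2028 12:00 AM

Gaps: 12, 12, 12 hours — each event is 12 hours after the previous one.
Sep 15 2028 12:00 PM + 12 h = Sep 16 2028 12:00 AM.
Sep 16 2028 12:00 AM + 12 h = Sep 16 2028 12:00 PM.
Sep 16 2028 12:00 PM + 12 h = Sep 17 2028 12:00 AM.
Sep 17 2028 12:00 AM + 12 h = Sep 17 2028 12:00 PM.
Sep 17 2028 12:00 PM + 12 h = Sep 18 2028 12:00 AM.
Sep 18 2028 12:00 AM + 12 h = Sep 18 2028 12:00 PM.
Sep 18 2028 12:00 PM + 12 h = Sep 19 2028 12:00 AM.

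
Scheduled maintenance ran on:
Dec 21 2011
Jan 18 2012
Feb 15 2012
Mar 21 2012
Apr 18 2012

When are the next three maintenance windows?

May 16 2012, Jun 20 2012, Jul 18 2012

All dates are Wednesdays, 28, 28, 35, 28 days apart.
Specifically, the 3rd Wednesday of each month.
May 2012 — 3rd Wednesday is May 16 2012.
June 2012 — 3rd Wednesday is Jun 20 2012.
July 2012 — 3rd Wednesday is Jul 18 2012.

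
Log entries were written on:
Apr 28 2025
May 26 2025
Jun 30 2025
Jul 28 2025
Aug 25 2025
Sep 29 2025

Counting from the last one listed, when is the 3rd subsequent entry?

Dec 29 2025

These are Mondays with 28, 35, 28, 28, 35-day gaps.
Each is the final Monday of its month — Jun 30 2025 is past the 28th, so '4th Monday' doesn't fit.
October 2025 ends with Monday Oct 27 2025.
Last Monday of November 2025: Nov 24 2025.
December 2025 ends with Monday Dec 29 2025.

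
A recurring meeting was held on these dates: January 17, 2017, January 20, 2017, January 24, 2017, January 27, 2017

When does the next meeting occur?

The gap pattern 3, 4, 3 repeats every 2 events.
These are the Tuesdays and Fridays of each week.
Next Tuesday: January 31, 2017.

January 31, 2017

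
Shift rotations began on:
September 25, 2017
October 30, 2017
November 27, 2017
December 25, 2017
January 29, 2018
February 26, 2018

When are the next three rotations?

March 26, 2018; April 30, 2018; May 28, 2018

Every date is a Monday; gaps 35, 28, 28, 35, 28 days.
Each is the last Monday of its month (at least one falls on the 29th or later, ruling out '4th Monday').
March 2018 ends with Monday March 26, 2018.
April 2018 ends with Monday April 30, 2018.
May 2018 ends with Monday May 28, 2018.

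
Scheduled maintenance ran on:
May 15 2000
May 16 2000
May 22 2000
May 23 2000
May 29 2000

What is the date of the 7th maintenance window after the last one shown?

Jun 20 2000

Every event lands on a Monday or Tuesday (gaps cycle 1, 6, 1, 6).
So the schedule is: every Monday and Tuesday.
Next Tuesday: May 30 2000.
The following Monday is Jun 5 2000.
The following Tuesday is Jun 6 2000.
The following Monday is Jun 12 2000.
Next Tuesday: Jun 13 2000.
Next Monday: Jun 19 2000.
Next Tuesday: Jun 20 2000.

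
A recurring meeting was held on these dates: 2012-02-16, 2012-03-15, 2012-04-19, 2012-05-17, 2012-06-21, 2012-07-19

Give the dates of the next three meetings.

2012-08-16, 2012-09-20, 2012-10-18

These are Thursdays at 28- or 35-day spacing (28, 35, 28, 35, 28).
The pattern: 3rd Thursday of the month.
3rd Thursday of August 2012: 2012-08-16.
September 2012 — 3rd Thursday is 2012-09-20.
3rd Thursday of October 2012: 2012-10-18.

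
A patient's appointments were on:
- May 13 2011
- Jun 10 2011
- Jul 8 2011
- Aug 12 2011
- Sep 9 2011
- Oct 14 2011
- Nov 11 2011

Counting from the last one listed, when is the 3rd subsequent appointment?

All dates are Fridays, 28, 28, 35, 28, 35, 28 days apart.
Specifically, the 2nd Friday of each month.
December 2011 — 2nd Friday is Dec 9 2011.
2nd Friday of January 2012: Jan 13 2012.
February 2012 — 2nd Friday is Feb 10 2012.

Feb 10 2012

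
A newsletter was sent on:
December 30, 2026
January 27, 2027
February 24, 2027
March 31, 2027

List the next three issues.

These are Wednesdays with 28, 28, 35-day gaps.
Each is the final Wednesday of its month — December 30, 2026 is past the 28th, so '4th Wednesday' doesn't fit.
April 2027 ends with Wednesday April 28, 2027.
Last Wednesday of May 2027: May 26, 2027.
Last Wednesday of June 2027: June 30, 2027.

April 28, 2027; May 26, 2027; June 30, 2027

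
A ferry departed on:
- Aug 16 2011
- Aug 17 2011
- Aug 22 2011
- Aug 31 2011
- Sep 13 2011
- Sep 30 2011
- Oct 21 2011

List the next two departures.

Nov 15 2011, Dec 14 2011

Intervals are 1, 5, 9, 13, 17, 21 days — an arithmetic progression with common difference 4.
Next gap: 25 days. Oct 21 2011 + 25 days = Nov 15 2011.
Next gap: 29 days. Nov 15 2011 + 29 days = Dec 14 2011.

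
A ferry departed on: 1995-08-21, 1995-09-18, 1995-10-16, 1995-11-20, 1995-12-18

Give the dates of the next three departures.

These are Mondays at 28- or 35-day spacing (28, 28, 35, 28).
The pattern: 3rd Monday of the month.
January 1996 — 3rd Monday is 1996-01-15.
February 1996 — 3rd Monday is 1996-02-19.
March 1996 — 3rd Monday is 1996-03-18.

1996-01-15, 1996-02-19, 1996-03-18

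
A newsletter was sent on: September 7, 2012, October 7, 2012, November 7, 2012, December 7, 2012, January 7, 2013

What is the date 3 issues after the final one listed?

The day-of-month is always 7 (30, 31, 30, 31 days between events).
So this recurs on the 7th of each month.
Next: February 2013 → February 7, 2013.
Next: March 2013 → March 7, 2013.
Next: April 2013 → April 7, 2013.

April 7, 2013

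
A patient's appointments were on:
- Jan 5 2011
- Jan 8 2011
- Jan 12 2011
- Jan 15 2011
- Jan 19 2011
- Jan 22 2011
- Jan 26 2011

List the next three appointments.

The gap pattern 3, 4, 3, 4, 3, 4 repeats every 2 events.
These are the Wednesdays and Saturdays of each week.
Next Saturday: Jan 29 2011.
Next Wednesday: Feb 2 2011.
The following Saturday is Feb 5 2011.

Jan 29 2011, Feb 2 2011, Feb 5 2011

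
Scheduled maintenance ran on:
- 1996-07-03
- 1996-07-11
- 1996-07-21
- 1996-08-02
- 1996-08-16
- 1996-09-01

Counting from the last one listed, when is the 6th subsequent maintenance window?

1997-01-17

Gaps: 8, 10, 12, 14, 16 days — each gap is 2 larger than the previous one.
Next gap: 18 days. 1996-09-01 + 18 days = 1996-09-19.
Next gap: 20 days. 1996-09-19 + 20 days = 1996-10-09.
Next gap: 22 days. 1996-10-09 + 22 days = 1996-10-31.
Next gap: 24 days. 1996-10-31 + 24 days = 1996-11-24.
Next gap: 26 days. 1996-11-24 + 26 days = 1996-12-20.
Next gap: 28 days. 1996-12-20 + 28 days = 1997-01-17.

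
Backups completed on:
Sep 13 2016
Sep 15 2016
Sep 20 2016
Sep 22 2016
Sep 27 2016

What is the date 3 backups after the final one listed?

Oct 6 2016

The gap pattern 2, 5, 2, 5 repeats every 2 events.
These are the Tuesdays and Thursdays of each week.
Next Thursday: Sep 29 2016.
The following Tuesday is Oct 4 2016.
The following Thursday is Oct 6 2016.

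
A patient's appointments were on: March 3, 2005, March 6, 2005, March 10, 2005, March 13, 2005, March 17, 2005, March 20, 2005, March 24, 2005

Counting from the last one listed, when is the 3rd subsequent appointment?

The gap pattern 3, 4, 3, 4, 3, 4 repeats every 2 events.
These are the Thursdays and Sundays of each week.
Next Sunday: March 27, 2005.
The following Thursday is March 31, 2005.
Next Sunday: April 3, 2005.

April 3, 2005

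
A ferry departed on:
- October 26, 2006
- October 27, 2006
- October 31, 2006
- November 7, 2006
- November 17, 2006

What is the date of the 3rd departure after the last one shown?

Gaps: 1, 4, 7, 10 days — each gap is 3 larger than the previous one.
Next gap: 13 days. November 17, 2006 + 13 days = November 30, 2006.
Next gap: 16 days. November 30, 2006 + 16 days = December 16, 2006.
Next gap: 19 days. December 16, 2006 + 19 days = January 4, 2007.

January 4, 2007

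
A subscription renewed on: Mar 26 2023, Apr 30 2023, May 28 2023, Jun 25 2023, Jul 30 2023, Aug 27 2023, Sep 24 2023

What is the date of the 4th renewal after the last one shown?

Jan 28 2024

These are Sundays with 35, 28, 28, 35, 28, 28-day gaps.
Each is the final Sunday of its month — Apr 30 2023 is past the 28th, so '4th Sunday' doesn't fit.
October 2023 ends with Sunday Oct 29 2023.
Last Sunday of November 2023: Nov 26 2023.
December 2023 ends with Sunday Dec 31 2023.
Last Sunday of January 2024: Jan 28 2024.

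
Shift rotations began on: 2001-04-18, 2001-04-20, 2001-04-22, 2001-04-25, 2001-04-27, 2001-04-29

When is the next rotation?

Gaps: 2, 2, 3, 2, 2 days — not constant, but cyclic with period 3.
The events fall on every Wednesday, Friday and Sunday.
The following Wednesday is 2001-05-02.

2001-05-02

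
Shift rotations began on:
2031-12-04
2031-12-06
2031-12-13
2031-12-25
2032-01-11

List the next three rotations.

2032-02-02, 2032-02-29, 2032-04-01

The spacing grows by 5 each time: 2, 7, 12, 17 days.
Next gap: 22 days. 2032-01-11 + 22 days = 2032-02-02.
Next gap: 27 days. 2032-02-02 + 27 days = 2032-02-29.
Next gap: 32 days. 2032-02-29 + 32 days = 2032-04-01.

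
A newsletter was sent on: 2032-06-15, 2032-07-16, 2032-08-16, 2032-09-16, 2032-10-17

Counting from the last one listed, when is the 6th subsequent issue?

2033-04-21

The spacing is 31, 31, 31, 31 days — always 31 days.
2032-10-17 + 31 days = 2032-11-17.
2032-11-17 + 31 days = 2032-12-18.
2032-12-18 + 31 days = 2033-01-18.
2033-01-18 + 31 days = 2033-02-18.
2033-02-18 + 31 days = 2033-03-21.
2033-03-21 + 31 days = 2033-04-21.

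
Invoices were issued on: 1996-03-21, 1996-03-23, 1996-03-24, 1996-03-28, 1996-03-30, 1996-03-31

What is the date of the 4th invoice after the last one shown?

1996-04-11

The gap pattern 2, 1, 4, 2, 1 repeats every 3 events.
These are the Thursdays, Saturdays and Sundays of each week.
Next Thursday: 1996-04-04.
The following Saturday is 1996-04-06.
The following Sunday is 1996-04-07.
Next Thursday: 1996-04-11.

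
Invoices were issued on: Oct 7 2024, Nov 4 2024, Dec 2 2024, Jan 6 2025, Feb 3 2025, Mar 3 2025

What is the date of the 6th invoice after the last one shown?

Sep 1 2025

All dates are Mondays, 28, 28, 35, 28, 28 days apart.
Specifically, the 1st Monday of each month.
April 2025 — 1st Monday is Apr 7 2025.
May 2025 — 1st Monday is May 5 2025.
June 2025 — 1st Monday is Jun 2 2025.
1st Monday of July 2025: Jul 7 2025.
August 2025 — 1st Monday is Aug 4 2025.
1st Monday of September 2025: Sep 1 2025.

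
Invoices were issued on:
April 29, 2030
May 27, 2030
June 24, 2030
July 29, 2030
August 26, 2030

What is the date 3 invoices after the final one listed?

These are Mondays with 28, 28, 35, 28-day gaps.
Each is the final Monday of its month — April 29, 2030 is past the 28th, so '4th Monday' doesn't fit.
Last Monday of September 2030: September 30, 2030.
October 2030 ends with Monday October 28, 2030.
Last Monday of November 2030: November 25, 2030.

November 25, 2030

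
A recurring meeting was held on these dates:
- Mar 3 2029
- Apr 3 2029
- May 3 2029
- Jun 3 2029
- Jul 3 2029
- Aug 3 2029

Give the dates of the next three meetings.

Sep 3 2029, Oct 3 2029, Nov 3 2029

Gaps: 31, 30, 31, 30, 31 days — not constant. Every event is on the 3rd of the month.
Pattern: the 3rd of each month.
September 2029: Sep 3 2029.
Next: October 2029 → Oct 3 2029.
Next: November 2029 → Nov 3 2029.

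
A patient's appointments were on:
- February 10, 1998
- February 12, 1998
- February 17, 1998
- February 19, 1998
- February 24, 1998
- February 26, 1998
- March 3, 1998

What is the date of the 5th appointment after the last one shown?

Gaps: 2, 5, 2, 5, 2, 5 days — not constant, but cyclic with period 2.
The events fall on every Tuesday and Thursday.
The following Thursday is March 5, 1998.
Next Tuesday: March 10, 1998.
Next Thursday: March 12, 1998.
The following Tuesday is March 17, 1998.
The following Thursday is March 19, 1998.

March 19, 1998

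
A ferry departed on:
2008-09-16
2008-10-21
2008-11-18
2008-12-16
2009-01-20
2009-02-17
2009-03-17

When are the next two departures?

2009-04-21, 2009-05-19

All dates are Tuesdays, 35, 28, 28, 35, 28, 28 days apart.
Specifically, the 3rd Tuesday of each month.
3rd Tuesday of April 2009: 2009-04-21.
May 2009 — 3rd Tuesday is 2009-05-19.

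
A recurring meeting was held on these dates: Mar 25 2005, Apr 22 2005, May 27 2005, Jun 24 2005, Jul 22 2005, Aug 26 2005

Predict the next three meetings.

These are Fridays at 28- or 35-day spacing (28, 35, 28, 28, 35).
The pattern: 4th Friday of the month.
4th Friday of September 2005: Sep 23 2005.
4th Friday of October 2005: Oct 28 2005.
November 2005 — 4th Friday is Nov 25 2005.

Sep 23 2005, Oct 28 2005, Nov 25 2005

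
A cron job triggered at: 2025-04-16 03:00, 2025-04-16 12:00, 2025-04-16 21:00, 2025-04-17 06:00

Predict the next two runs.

2025-04-17 15:00, 2025-04-18 00:00

Spacing: 9, 9, 9 h — constant 9 h.
2025-04-17 06:00 + 9 h = 2025-04-17 15:00.
2025-04-17 15:00 + 9 h = 2025-04-18 00:00.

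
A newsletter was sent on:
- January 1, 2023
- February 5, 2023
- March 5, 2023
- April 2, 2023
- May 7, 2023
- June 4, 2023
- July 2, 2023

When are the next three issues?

August 6, 2023; September 3, 2023; October 1, 2023

Gaps: 35, 28, 28, 35, 28, 28 days — a mix of 28 and 35. Every date is a Sunday.
Each is the 1st Sunday of its month.
August 2023 — 1st Sunday is August 6, 2023.
1st Sunday of September 2023: September 3, 2023.
1st Sunday of October 2023: October 1, 2023.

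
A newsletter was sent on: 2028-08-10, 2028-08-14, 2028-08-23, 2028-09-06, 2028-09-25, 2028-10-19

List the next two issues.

Gaps: 4, 9, 14, 19, 24 days — each gap is 5 larger than the previous one.
Next gap: 29 days. 2028-10-19 + 29 days = 2028-11-17.
Next gap: 34 days. 2028-11-17 + 34 days = 2028-12-21.

2028-11-17, 2028-12-21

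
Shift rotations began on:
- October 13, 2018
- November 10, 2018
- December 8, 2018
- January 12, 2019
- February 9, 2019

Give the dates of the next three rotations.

These are Saturdays at 28- or 35-day spacing (28, 28, 35, 28).
The pattern: 2nd Saturday of the month.
2nd Saturday of March 2019: March 9, 2019.
April 2019 — 2nd Saturday is April 13, 2019.
2nd Saturday of May 2019: May 11, 2019.

March 9, 2019; April 13, 2019; May 11, 2019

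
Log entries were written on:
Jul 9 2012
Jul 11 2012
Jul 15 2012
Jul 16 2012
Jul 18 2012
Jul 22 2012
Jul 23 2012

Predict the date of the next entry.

Jul 25 2012

Gaps: 2, 4, 1, 2, 4, 1 days — not constant, but cyclic with period 3.
The events fall on every Monday, Wednesday and Sunday.
The following Wednesday is Jul 25 2012.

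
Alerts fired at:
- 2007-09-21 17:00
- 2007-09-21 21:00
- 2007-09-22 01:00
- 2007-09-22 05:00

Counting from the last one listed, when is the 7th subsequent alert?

Gaps: 4, 4, 4 hours — each event is 4 hours after the previous one.
2007-09-22 05:00 + 4 h = 2007-09-22 09:00.
2007-09-22 09:00 + 4 h = 2007-09-22 13:00.
2007-09-22 13:00 + 4 h = 2007-09-22 17:00.
2007-09-22 17:00 + 4 h = 2007-09-22 21:00.
2007-09-22 21:00 + 4 h = 2007-09-23 01:00.
2007-09-23 01:00 + 4 h = 2007-09-23 05:00.
2007-09-23 05:00 + 4 h = 2007-09-23 09:00.

2007-09-23 09:00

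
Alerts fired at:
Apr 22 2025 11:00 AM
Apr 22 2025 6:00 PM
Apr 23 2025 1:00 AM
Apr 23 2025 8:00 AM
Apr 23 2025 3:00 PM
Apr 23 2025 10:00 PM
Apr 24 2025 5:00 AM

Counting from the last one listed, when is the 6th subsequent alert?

The interval is a steady 7 hours (7, 7, 7, 7, 7, 7).
Apr 24 2025 5:00 AM + 7 h = Apr 24 2025 12:00 PM.
Apr 24 2025 12:00 PM + 7 h = Apr 24 2025 7:00 PM.
Apr 24 2025 7:00 PM + 7 h = Apr 25 2025 2:00 AM.
Apr 25 2025 2:00 AM + 7 h = Apr 25 2025 9:00 AM.
Apr 25 2025 9:00 AM + 7 h = Apr 25 2025 4:00 PM.
Apr 25 2025 4:00 PM + 7 h = Apr 25 2025 11:00 PM.

Apr 25 2025 11:00 PM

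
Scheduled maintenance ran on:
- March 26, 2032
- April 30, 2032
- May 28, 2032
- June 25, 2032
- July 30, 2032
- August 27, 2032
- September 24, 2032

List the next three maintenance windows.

October 29, 2032; November 26, 2032; December 31, 2032

All Fridays; the gaps (35, 28, 28, 35, 28, 28) vary with month length.
This is the last Friday of each month.
Last Friday of October 2032: October 29, 2032.
Last Friday of November 2032: November 26, 2032.
Last Friday of December 2032: December 31, 2032.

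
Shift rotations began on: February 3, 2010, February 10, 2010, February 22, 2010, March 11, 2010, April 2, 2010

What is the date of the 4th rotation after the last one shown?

Gaps: 7, 12, 17, 22 days — each gap is 5 larger than the previous one.
Next gap: 27 days. April 2, 2010 + 27 days = April 29, 2010.
Next gap: 32 days. April 29, 2010 + 32 days = May 31, 2010.
Next gap: 37 days. May 31, 2010 + 37 days = July 7, 2010.
Next gap: 42 days. July 7, 2010 + 42 days = August 18, 2010.

August 18, 2010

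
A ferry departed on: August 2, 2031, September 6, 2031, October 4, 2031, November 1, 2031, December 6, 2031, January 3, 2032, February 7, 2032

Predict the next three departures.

March 6, 2032; April 3, 2032; May 1, 2032

All dates are Saturdays, 35, 28, 28, 35, 28, 35 days apart.
Specifically, the 1st Saturday of each month.
1st Saturday of March 2032: March 6, 2032.
April 2032 — 1st Saturday is April 3, 2032.
1st Saturday of May 2032: May 1, 2032.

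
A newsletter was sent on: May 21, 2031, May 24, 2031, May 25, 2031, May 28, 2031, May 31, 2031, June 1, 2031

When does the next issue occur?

June 4, 2031

Every event lands on a Wednesday or Saturday or Sunday (gaps cycle 3, 1, 3, 3, 1).
So the schedule is: every Wednesday, Saturday and Sunday.
Next Wednesday: June 4, 2031.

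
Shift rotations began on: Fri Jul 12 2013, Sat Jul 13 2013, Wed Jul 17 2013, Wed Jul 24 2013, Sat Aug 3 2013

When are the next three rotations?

Gaps: 1, 4, 7, 10 days — each gap is 3 larger than the previous one.
Next gap: 13 days. Sat Aug 3 2013 + 13 days = Fri Aug 16 2013.
Next gap: 16 days. Fri Aug 16 2013 + 16 days = Sun Sep 1 2013.
Next gap: 19 days. Sun Sep 1 2013 + 19 days = Fri Sep 20 2013.

Fri Aug 16 2013, Sun Sep 1 2013, Fri Sep 20 2013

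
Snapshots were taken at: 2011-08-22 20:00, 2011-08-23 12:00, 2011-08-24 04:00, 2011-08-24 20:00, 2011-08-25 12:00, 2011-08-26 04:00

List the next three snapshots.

Spacing: 16, 16, 16, 16, 16 h — constant 16 h.
2011-08-26 04:00 + 16 h = 2011-08-26 20:00.
2011-08-26 20:00 + 16 h = 2011-08-27 12:00.
2011-08-27 12:00 + 16 h = 2011-08-28 04:00.

2011-08-26 20:00, 2011-08-27 12:00, 2011-08-28 04:00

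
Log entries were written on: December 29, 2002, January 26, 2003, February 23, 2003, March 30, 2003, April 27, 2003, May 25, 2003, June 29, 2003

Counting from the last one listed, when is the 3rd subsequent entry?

September 28, 2003

These are Sundays with 28, 28, 35, 28, 28, 35-day gaps.
Each is the final Sunday of its month — December 29, 2002 is past the 28th, so '4th Sunday' doesn't fit.
Last Sunday of July 2003: July 27, 2003.
Last Sunday of August 2003: August 31, 2003.
September 2003 ends with Sunday September 28, 2003.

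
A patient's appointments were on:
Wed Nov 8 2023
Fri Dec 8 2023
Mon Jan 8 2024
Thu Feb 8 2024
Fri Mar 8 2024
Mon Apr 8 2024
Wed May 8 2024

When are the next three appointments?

Sat Jun 8 2024, Mon Jul 8 2024, Thu Aug 8 2024

Gaps: 30, 31, 31, 29, 31, 30 days — not constant. Every event is on the 8th of the month.
Pattern: the 8th of each month.
Next: June 2024 → Sat Jun 8 2024.
July 2024: Mon Jul 8 2024.
August 2024: Thu Aug 8 2024.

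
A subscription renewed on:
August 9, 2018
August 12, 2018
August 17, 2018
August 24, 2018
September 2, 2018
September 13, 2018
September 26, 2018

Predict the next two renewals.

Gaps: 3, 5, 7, 9, 11, 13 days — each gap is 2 larger than the previous one.
Next gap: 15 days. September 26, 2018 + 15 days = October 11, 2018.
Next gap: 17 days. October 11, 2018 + 17 days = October 28, 2018.

October 11, 2018; October 28, 2018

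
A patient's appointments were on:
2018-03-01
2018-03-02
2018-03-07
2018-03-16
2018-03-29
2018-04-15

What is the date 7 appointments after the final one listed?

2018-12-02

Intervals are 1, 5, 9, 13, 17 days — an arithmetic progression with common difference 4.
Next gap: 21 days. 2018-04-15 + 21 days = 2018-05-06.
Next gap: 25 days. 2018-05-06 + 25 days = 2018-05-31.
Next gap: 29 days. 2018-05-31 + 29 days = 2018-06-29.
Next gap: 33 days. 2018-06-29 + 33 days = 2018-08-01.
Next gap: 37 days. 2018-08-01 + 37 days = 2018-09-07.
Next gap: 41 days. 2018-09-07 + 41 days = 2018-10-18.
Next gap: 45 days. 2018-10-18 + 45 days = 2018-12-02.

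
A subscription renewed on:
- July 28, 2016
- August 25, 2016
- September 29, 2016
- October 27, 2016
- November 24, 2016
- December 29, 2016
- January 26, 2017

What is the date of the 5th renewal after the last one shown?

June 29, 2017

These are Thursdays with 28, 35, 28, 28, 35, 28-day gaps.
Each is the final Thursday of its month — September 29, 2016 is past the 28th, so '4th Thursday' doesn't fit.
February 2017 ends with Thursday February 23, 2017.
March 2017 ends with Thursday March 30, 2017.
Last Thursday of April 2017: April 27, 2017.
Last Thursday of May 2017: May 25, 2017.
Last Thursday of June 2017: June 29, 2017.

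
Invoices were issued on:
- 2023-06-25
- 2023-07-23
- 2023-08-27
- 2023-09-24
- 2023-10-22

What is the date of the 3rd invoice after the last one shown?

2024-01-28

Gaps: 28, 35, 28, 28 days — a mix of 28 and 35. Every date is a Sunday.
Each is the 4th Sunday of its month.
4th Sunday of November 2023: 2023-11-26.
December 2023 — 4th Sunday is 2023-12-24.
4th Sunday of January 2024: 2024-01-28.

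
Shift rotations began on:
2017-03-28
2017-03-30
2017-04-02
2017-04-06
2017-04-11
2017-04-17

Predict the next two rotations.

2017-04-24, 2017-05-02

Gaps: 2, 3, 4, 5, 6 days — each gap is 1 larger than the previous one.
Next gap: 7 days. 2017-04-17 + 7 days = 2017-04-24.
Next gap: 8 days. 2017-04-24 + 8 days = 2017-05-02.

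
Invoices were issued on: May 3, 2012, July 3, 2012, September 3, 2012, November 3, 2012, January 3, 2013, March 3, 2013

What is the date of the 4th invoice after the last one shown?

The day-of-month is always 3 (61, 62, 61, 61, 59 days between events).
So this recurs on the 3rd of every 2 months.
Next: May 2013 → May 3, 2013.
Next: July 2013 → July 3, 2013.
September 2013: September 3, 2013.
Next: November 2013 → November 3, 2013.

November 3, 2013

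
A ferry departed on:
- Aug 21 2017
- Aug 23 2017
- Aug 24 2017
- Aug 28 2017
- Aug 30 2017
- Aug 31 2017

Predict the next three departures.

Sep 4 2017, Sep 6 2017, Sep 7 2017

The gap pattern 2, 1, 4, 2, 1 repeats every 3 events.
These are the Mondays, Wednesdays and Thursdays of each week.
The following Monday is Sep 4 2017.
The following Wednesday is Sep 6 2017.
Next Thursday: Sep 7 2017.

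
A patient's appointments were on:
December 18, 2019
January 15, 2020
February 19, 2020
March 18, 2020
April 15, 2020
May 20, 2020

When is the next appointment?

All dates are Wednesdays, 28, 35, 28, 28, 35 days apart.
Specifically, the 3rd Wednesday of each month.
June 2020 — 3rd Wednesday is June 17, 2020.

June 17, 2020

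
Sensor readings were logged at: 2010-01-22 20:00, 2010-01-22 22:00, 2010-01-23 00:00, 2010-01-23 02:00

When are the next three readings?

2010-01-23 04:00, 2010-01-23 06:00, 2010-01-23 08:00

Gaps: 2, 2, 2 hours — each event is 2 hours after the previous one.
2010-01-23 02:00 + 2 h = 2010-01-23 04:00.
2010-01-23 04:00 + 2 h = 2010-01-23 06:00.
2010-01-23 06:00 + 2 h = 2010-01-23 08:00.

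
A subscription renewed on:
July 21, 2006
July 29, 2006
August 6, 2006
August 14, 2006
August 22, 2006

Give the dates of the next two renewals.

August 30, 2006; September 7, 2006

Every event comes 8 days after the last (8, 8, 8, 8).
August 22, 2006 + 8 days = August 30, 2006.
August 30, 2006 + 8 days = September 7, 2006.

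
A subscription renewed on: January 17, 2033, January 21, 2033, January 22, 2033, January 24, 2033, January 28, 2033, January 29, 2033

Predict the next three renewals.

January 31, 2033; February 4, 2033; February 5, 2033

Every event lands on a Monday or Friday or Saturday (gaps cycle 4, 1, 2, 4, 1).
So the schedule is: every Monday, Friday and Saturday.
Next Monday: January 31, 2033.
The following Friday is February 4, 2033.
The following Saturday is February 5, 2033.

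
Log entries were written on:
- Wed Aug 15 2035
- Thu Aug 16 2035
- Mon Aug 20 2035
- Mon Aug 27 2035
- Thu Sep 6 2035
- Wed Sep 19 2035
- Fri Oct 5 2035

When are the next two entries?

The spacing grows by 3 each time: 1, 4, 7, 10, 13, 16 days.
Next gap: 19 days. Fri Oct 5 2035 + 19 days = Wed Oct 24 2035.
Next gap: 22 days. Wed Oct 24 2035 + 22 days = Thu Nov 15 2035.

Wed Oct 24 2035, Thu Nov 15 2035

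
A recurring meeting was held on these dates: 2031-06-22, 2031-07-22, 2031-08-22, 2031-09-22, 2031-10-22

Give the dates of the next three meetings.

The day-of-month is always 22 (30, 31, 31, 30 days between events).
So this recurs on the 22nd of each month.
Next: November 2031 → 2031-11-22.
Next: December 2031 → 2031-12-22.
January 2032: 2032-01-22.

2031-11-22, 2031-12-22, 2032-01-22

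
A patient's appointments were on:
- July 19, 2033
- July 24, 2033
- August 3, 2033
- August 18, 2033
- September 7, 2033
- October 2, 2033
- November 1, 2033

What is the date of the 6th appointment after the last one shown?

August 13, 2034

Intervals are 5, 10, 15, 20, 25, 30 days — an arithmetic progression with common difference 5.
Next gap: 35 days. November 1, 2033 + 35 days = December 6, 2033.
Next gap: 40 days. December 6, 2033 + 40 days = January 15, 2034.
Next gap: 45 days. January 15, 2034 + 45 days = March 1, 2034.
Next gap: 50 days. March 1, 2034 + 50 days = April 20, 2034.
Next gap: 55 days. April 20, 2034 + 55 days = June 14, 2034.
Next gap: 60 days. June 14, 2034 + 60 days = August 13, 2034.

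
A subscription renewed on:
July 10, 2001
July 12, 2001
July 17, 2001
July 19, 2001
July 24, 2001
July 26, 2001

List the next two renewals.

July 31, 2001; August 2, 2001

Gaps: 2, 5, 2, 5, 2 days — not constant, but cyclic with period 2.
The events fall on every Tuesday and Thursday.
The following Tuesday is July 31, 2001.
Next Thursday: August 2, 2001.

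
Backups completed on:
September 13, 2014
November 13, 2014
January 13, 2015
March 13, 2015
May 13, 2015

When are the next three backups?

July 13, 2015; September 13, 2015; November 13, 2015

The day-of-month is always 13 (61, 61, 59, 61 days between events).
So this recurs on the 13th of every 2 months.
Next: July 2015 → July 13, 2015.
Next: September 2015 → September 13, 2015.
Next: November 2015 → November 13, 2015.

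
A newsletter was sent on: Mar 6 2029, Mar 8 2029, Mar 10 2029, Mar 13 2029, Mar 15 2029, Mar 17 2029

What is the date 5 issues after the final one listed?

Mar 29 2029

Every event lands on a Tuesday or Thursday or Saturday (gaps cycle 2, 2, 3, 2, 2).
So the schedule is: every Tuesday, Thursday and Saturday.
The following Tuesday is Mar 20 2029.
Next Thursday: Mar 22 2029.
The following Saturday is Mar 24 2029.
Next Tuesday: Mar 27 2029.
Next Thursday: Mar 29 2029.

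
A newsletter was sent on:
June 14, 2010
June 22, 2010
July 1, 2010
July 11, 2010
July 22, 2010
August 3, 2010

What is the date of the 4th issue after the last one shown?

September 30, 2010

The spacing grows by 1 each time: 8, 9, 10, 11, 12 days.
Next gap: 13 days. August 3, 2010 + 13 days = August 16, 2010.
Next gap: 14 days. August 16, 2010 + 14 days = August 30, 2010.
Next gap: 15 days. August 30, 2010 + 15 days = September 14, 2010.
Next gap: 16 days. September 14, 2010 + 16 days = September 30, 2010.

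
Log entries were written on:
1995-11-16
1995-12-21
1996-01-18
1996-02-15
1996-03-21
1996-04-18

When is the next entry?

1996-05-16

All dates are Thursdays, 35, 28, 28, 35, 28 days apart.
Specifically, the 3rd Thursday of each month.
May 1996 — 3rd Thursday is 1996-05-16.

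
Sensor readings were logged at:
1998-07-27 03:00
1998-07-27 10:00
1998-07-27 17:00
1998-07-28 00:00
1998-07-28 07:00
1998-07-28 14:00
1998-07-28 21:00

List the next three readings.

The interval is a steady 7 hours (7, 7, 7, 7, 7, 7).
1998-07-28 21:00 + 7 h = 1998-07-29 04:00.
1998-07-29 04:00 + 7 h = 1998-07-29 11:00.
1998-07-29 11:00 + 7 h = 1998-07-29 18:00.

1998-07-29 04:00, 1998-07-29 11:00, 1998-07-29 18:00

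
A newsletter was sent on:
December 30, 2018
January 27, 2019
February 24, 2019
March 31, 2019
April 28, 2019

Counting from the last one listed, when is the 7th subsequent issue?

November 24, 2019

All Sundays; the gaps (28, 28, 35, 28) vary with month length.
This is the last Sunday of each month.
May 2019 ends with Sunday May 26, 2019.
Last Sunday of June 2019: June 30, 2019.
July 2019 ends with Sunday July 28, 2019.
Last Sunday of August 2019: August 25, 2019.
September 2019 ends with Sunday September 29, 2019.
Last Sunday of October 2019: October 27, 2019.
Last Sunday of November 2019: November 24, 2019.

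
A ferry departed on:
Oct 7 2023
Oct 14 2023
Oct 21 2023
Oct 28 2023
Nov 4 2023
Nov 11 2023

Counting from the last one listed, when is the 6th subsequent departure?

Dec 23 2023

Gaps between consecutive events: 7, 7, 7, 7, 7 days — a constant 7-day interval.
Nov 11 2023 + 7 days = Nov 18 2023.
Nov 18 2023 + 7 days = Nov 25 2023.
Nov 25 2023 + 7 days = Dec 2 2023.
Dec 2 2023 + 7 days = Dec 9 2023.
Dec 9 2023 + 7 days = Dec 16 2023.
Dec 16 2023 + 7 days = Dec 23 2023.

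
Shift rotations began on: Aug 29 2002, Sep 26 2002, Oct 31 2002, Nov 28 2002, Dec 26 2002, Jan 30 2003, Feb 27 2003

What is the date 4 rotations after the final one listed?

Jun 26 2003

Every date is a Thursday; gaps 28, 35, 28, 28, 35, 28 days.
Each is the last Thursday of its month (at least one falls on the 29th or later, ruling out '4th Thursday').
Last Thursday of March 2003: Mar 27 2003.
Last Thursday of April 2003: Apr 24 2003.
Last Thursday of May 2003: May 29 2003.
Last Thursday of June 2003: Jun 26 2003.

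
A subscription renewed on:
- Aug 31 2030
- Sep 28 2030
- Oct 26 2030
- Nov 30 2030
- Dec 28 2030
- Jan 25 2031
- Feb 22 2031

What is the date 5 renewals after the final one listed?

These are Saturdays with 28, 28, 35, 28, 28, 28-day gaps.
Each is the final Saturday of its month — Aug 31 2030 is past the 28th, so '4th Saturday' doesn't fit.
March 2031 ends with Saturday Mar 29 2031.
Last Saturday of April 2031: Apr 26 2031.
May 2031 ends with Saturday May 31 2031.
Last Saturday of June 2031: Jun 28 2031.
Last Saturday of July 2031: Jul 26 2031.

Jul 26 2031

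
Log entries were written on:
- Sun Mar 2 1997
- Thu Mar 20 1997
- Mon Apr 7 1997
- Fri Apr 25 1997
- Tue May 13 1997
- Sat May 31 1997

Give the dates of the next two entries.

The spacing is 18, 18, 18, 18, 18 days — always 18 days.
Sat May 31 1997 + 18 days = Wed Jun 18 1997.
Wed Jun 18 1997 + 18 days = Sun Jul 6 1997.

Wed Jun 18 1997, Sun Jul 6 1997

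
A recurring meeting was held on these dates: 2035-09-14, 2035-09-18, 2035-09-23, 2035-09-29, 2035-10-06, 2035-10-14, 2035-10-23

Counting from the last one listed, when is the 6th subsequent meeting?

2036-01-06

Gaps: 4, 5, 6, 7, 8, 9 days — each gap is 1 larger than the previous one.
Next gap: 10 days. 2035-10-23 + 10 days = 2035-11-02.
Next gap: 11 days. 2035-11-02 + 11 days = 2035-11-13.
Next gap: 12 days. 2035-11-13 + 12 days = 2035-11-25.
Next gap: 13 days. 2035-11-25 + 13 days = 2035-12-08.
Next gap: 14 days. 2035-12-08 + 14 days = 2035-12-22.
Next gap: 15 days. 2035-12-22 + 15 days = 2036-01-06.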